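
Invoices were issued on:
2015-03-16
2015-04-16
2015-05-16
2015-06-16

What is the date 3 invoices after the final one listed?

2015-09-16

Each date is the 16th; the gaps (31, 30, 31) track the month lengths.
The rule is the 16th of each month.
Next: July 2015 → 2015-07-16.
Next: August 2015 → 2015-08-16.
Next: September 2015 → 2015-09-16.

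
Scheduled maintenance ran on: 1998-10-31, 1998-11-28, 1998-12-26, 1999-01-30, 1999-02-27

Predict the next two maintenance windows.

Every date is a Saturday; gaps 28, 28, 35, 28 days.
Each is the last Saturday of its month (at least one falls on the 29th or later, ruling out '4th Saturday').
March 1999 ends with Saturday 1999-03-27.
Last Saturday of April 1999: 1999-04-24.

1999-03-27, 1999-04-24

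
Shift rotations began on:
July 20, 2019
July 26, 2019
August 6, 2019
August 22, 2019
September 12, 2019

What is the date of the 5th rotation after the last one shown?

The spacing grows by 5 each time: 6, 11, 16, 21 days.
Next gap: 26 days. September 12, 2019 + 26 days = October 8, 2019.
Next gap: 31 days. October 8, 2019 + 31 days = November 8, 2019.
Next gap: 36 days. November 8, 2019 + 36 days = December 14, 2019.
Next gap: 41 days. December 14, 2019 + 41 days = January 24, 2020.
Next gap: 46 days. January 24, 2020 + 46 days = March 10, 2020.

March 10, 2020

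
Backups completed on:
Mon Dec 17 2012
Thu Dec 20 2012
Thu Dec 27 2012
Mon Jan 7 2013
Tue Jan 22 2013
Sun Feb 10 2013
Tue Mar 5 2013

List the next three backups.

The spacing grows by 4 each time: 3, 7, 11, 15, 19, 23 days.
Next gap: 27 days. Tue Mar 5 2013 + 27 days = Mon Apr 1 2013.
Next gap: 31 days. Mon Apr 1 2013 + 31 days = Thu May 2 2013.
Next gap: 35 days. Thu May 2 2013 + 35 days = Thu Jun 6 2013.

Mon Apr 1 2013, Thu May 2 2013, Thu Jun 6 2013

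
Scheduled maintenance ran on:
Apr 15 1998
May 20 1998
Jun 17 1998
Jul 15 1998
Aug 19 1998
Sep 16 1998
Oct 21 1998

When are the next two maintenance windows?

Nov 18 1998, Dec 16 1998

Gaps: 35, 28, 28, 35, 28, 35 days — a mix of 28 and 35. Every date is a Wednesday.
Each is the 3rd Wednesday of its month.
3rd Wednesday of November 1998: Nov 18 1998.
December 1998 — 3rd Wednesday is Dec 16 1998.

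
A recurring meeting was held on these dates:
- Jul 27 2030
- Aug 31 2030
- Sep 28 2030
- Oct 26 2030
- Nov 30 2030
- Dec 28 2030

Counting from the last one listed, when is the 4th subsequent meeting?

Apr 26 2031

All Saturdays; the gaps (35, 28, 28, 35, 28) vary with month length.
This is the last Saturday of each month.
January 2031 ends with Saturday Jan 25 2031.
February 2031 ends with Saturday Feb 22 2031.
March 2031 ends with Saturday Mar 29 2031.
Last Saturday of April 2031: Apr 26 2031.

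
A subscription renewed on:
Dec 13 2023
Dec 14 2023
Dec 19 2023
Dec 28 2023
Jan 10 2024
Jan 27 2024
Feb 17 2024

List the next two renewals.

Gaps: 1, 5, 9, 13, 17, 21 days — each gap is 4 larger than the previous one.
Next gap: 25 days. Feb 17 2024 + 25 days = Mar 13 2024.
Next gap: 29 days. Mar 13 2024 + 29 days = Apr 11 2024.

Mar 13 2024, Apr 11 2024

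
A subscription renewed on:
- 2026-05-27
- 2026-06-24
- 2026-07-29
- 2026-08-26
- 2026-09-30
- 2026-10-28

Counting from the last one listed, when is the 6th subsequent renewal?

These are Wednesdays with 28, 35, 28, 35, 28-day gaps.
Each is the final Wednesday of its month — 2026-07-29 is past the 28th, so '4th Wednesday' doesn't fit.
November 2026 ends with Wednesday 2026-11-25.
December 2026 ends with Wednesday 2026-12-30.
Last Wednesday of January 2027: 2027-01-27.
Last Wednesday of February 2027: 2027-02-24.
Last Wednesday of March 2027: 2027-03-31.
April 2027 ends with Wednesday 2027-04-28.

2027-04-28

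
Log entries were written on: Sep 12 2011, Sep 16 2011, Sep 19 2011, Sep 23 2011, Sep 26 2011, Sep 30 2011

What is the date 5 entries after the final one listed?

Oct 17 2011

The gap pattern 4, 3, 4, 3, 4 repeats every 2 events.
These are the Mondays and Fridays of each week.
The following Monday is Oct 3 2011.
The following Friday is Oct 7 2011.
The following Monday is Oct 10 2011.
Next Friday: Oct 14 2011.
Next Monday: Oct 17 2011.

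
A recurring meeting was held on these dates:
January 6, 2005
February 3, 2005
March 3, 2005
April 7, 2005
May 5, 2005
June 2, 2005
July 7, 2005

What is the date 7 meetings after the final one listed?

Gaps: 28, 28, 35, 28, 28, 35 days — a mix of 28 and 35. Every date is a Thursday.
Each is the 1st Thursday of its month.
August 2005 — 1st Thursday is August 4, 2005.
September 2005 — 1st Thursday is September 1, 2005.
1st Thursday of October 2005: October 6, 2005.
1st Thursday of November 2005: November 3, 2005.
1st Thursday of December 2005: December 1, 2005.
January 2006 — 1st Thursday is January 5, 2006.
February 2006 — 1st Thursday is February 2, 2006.

February 2, 2006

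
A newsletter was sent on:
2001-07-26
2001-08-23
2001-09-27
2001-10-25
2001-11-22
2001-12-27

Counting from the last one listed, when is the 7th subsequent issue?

2002-07-25

Gaps: 28, 35, 28, 28, 35 days — a mix of 28 and 35. Every date is a Thursday.
Each is the 4th Thursday of its month.
January 2002 — 4th Thursday is 2002-01-24.
February 2002 — 4th Thursday is 2002-02-28.
4th Thursday of March 2002: 2002-03-28.
4th Thursday of April 2002: 2002-04-25.
4th Thursday of May 2002: 2002-05-23.
4th Thursday of June 2002: 2002-06-27.
4th Thursday of July 2002: 2002-07-25.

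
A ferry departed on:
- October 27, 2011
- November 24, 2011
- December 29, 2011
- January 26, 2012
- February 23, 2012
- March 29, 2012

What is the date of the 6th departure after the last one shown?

Every date is a Thursday; gaps 28, 35, 28, 28, 35 days.
Each is the last Thursday of its month (at least one falls on the 29th or later, ruling out '4th Thursday').
April 2012 ends with Thursday April 26, 2012.
Last Thursday of May 2012: May 31, 2012.
June 2012 ends with Thursday June 28, 2012.
Last Thursday of July 2012: July 26, 2012.
Last Thursday of August 2012: August 30, 2012.
September 2012 ends with Thursday September 27, 2012.

September 27, 2012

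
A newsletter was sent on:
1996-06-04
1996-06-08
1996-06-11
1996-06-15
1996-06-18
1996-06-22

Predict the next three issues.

Gaps: 4, 3, 4, 3, 4 days — not constant, but cyclic with period 2.
The events fall on every Tuesday and Saturday.
Next Tuesday: 1996-06-25.
Next Saturday: 1996-06-29.
The following Tuesday is 1996-07-02.

1996-06-25, 1996-06-29, 1996-07-02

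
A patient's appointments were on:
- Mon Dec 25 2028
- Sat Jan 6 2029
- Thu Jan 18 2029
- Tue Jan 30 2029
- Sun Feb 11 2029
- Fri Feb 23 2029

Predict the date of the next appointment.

Wed Mar 7 2029

The spacing is 12, 12, 12, 12, 12 days — always 12 days.
Fri Feb 23 2029 + 12 days = Wed Mar 7 2029.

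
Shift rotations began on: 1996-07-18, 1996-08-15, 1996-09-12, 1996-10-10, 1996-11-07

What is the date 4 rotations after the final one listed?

Gaps between consecutive events: 28, 28, 28, 28 days — a constant 28-day interval.
1996-11-07 + 28 days = 1996-12-05.
1996-12-05 + 28 days = 1997-01-02.
1997-01-02 + 28 days = 1997-01-30.
1997-01-30 + 28 days = 1997-02-27.

1997-02-27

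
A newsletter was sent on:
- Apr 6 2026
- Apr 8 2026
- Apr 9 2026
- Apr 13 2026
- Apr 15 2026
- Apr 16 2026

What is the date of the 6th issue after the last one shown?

Apr 30 2026

Gaps: 2, 1, 4, 2, 1 days — not constant, but cyclic with period 3.
The events fall on every Monday, Wednesday and Thursday.
The following Monday is Apr 20 2026.
The following Wednesday is Apr 22 2026.
The following Thursday is Apr 23 2026.
Next Monday: Apr 27 2026.
Next Wednesday: Apr 29 2026.
Next Thursday: Apr 30 2026.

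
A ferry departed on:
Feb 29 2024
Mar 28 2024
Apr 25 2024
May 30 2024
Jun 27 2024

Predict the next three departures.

These are Thursdays with 28, 28, 35, 28-day gaps.
Each is the final Thursday of its month — Feb 29 2024 is past the 28th, so '4th Thursday' doesn't fit.
Last Thursday of July 2024: Jul 25 2024.
August 2024 ends with Thursday Aug 29 2024.
September 2024 ends with Thursday Sep 26 2024.

Jul 25 2024, Aug 29 2024, Sep 26 2024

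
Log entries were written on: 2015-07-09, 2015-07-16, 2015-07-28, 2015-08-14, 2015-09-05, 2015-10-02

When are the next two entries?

The spacing grows by 5 each time: 7, 12, 17, 22, 27 days.
Next gap: 32 days. 2015-10-02 + 32 days = 2015-11-03.
Next gap: 37 days. 2015-11-03 + 37 days = 2015-12-10.

2015-11-03, 2015-12-10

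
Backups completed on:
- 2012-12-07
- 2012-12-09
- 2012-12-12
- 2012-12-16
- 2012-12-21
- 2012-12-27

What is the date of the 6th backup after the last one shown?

Intervals are 2, 3, 4, 5, 6 days — an arithmetic progression with common difference 1.
Next gap: 7 days. 2012-12-27 + 7 days = 2013-01-03.
Next gap: 8 days. 2013-01-03 + 8 days = 2013-01-11.
Next gap: 9 days. 2013-01-11 + 9 days = 2013-01-20.
Next gap: 10 days. 2013-01-20 + 10 days = 2013-01-30.
Next gap: 11 days. 2013-01-30 + 11 days = 2013-02-10.
Next gap: 12 days. 2013-02-10 + 12 days = 2013-02-22.

2013-02-22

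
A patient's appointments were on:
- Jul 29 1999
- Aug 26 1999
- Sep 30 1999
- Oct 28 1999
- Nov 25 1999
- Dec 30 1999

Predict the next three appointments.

Jan 27 2000, Feb 24 2000, Mar 30 2000

These are Thursdays with 28, 35, 28, 28, 35-day gaps.
Each is the final Thursday of its month — Jul 29 1999 is past the 28th, so '4th Thursday' doesn't fit.
Last Thursday of January 2000: Jan 27 2000.
February 2000 ends with Thursday Feb 24 2000.
Last Thursday of March 2000: Mar 30 2000.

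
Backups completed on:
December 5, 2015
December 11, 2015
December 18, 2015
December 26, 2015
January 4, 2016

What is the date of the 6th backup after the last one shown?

March 19, 2016

Intervals are 6, 7, 8, 9 days — an arithmetic progression with common difference 1.
Next gap: 10 days. January 4, 2016 + 10 days = January 14, 2016.
Next gap: 11 days. January 14, 2016 + 11 days = January 25, 2016.
Next gap: 12 days. January 25, 2016 + 12 days = February 6, 2016.
Next gap: 13 days. February 6, 2016 + 13 days = February 19, 2016.
Next gap: 14 days. February 19, 2016 + 14 days = March 4, 2016.
Next gap: 15 days. March 4, 2016 + 15 days = March 19, 2016.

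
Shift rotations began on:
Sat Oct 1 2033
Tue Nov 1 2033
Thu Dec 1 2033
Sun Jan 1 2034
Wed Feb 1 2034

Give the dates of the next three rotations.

Wed Mar 1 2034, Sat Apr 1 2034, Mon May 1 2034

The day-of-month is always 1 (31, 30, 31, 31 days between events).
So this recurs on the 1st of each month.
March 2034: Wed Mar 1 2034.
April 2034: Sat Apr 1 2034.
May 2034: Mon May 1 2034.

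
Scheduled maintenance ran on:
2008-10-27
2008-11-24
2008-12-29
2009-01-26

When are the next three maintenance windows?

2009-02-23, 2009-03-30, 2009-04-27

These are Mondays with 28, 35, 28-day gaps.
Each is the final Monday of its month — 2008-12-29 is past the 28th, so '4th Monday' doesn't fit.
Last Monday of February 2009: 2009-02-23.
March 2009 ends with Monday 2009-03-30.
April 2009 ends with Monday 2009-04-27.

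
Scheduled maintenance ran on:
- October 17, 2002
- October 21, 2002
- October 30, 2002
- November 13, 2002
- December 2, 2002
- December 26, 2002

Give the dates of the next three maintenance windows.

The spacing grows by 5 each time: 4, 9, 14, 19, 24 days.
Next gap: 29 days. December 26, 2002 + 29 days = January 24, 2003.
Next gap: 34 days. January 24, 2003 + 34 days = February 27, 2003.
Next gap: 39 days. February 27, 2003 + 39 days = April 7, 2003.

January 24, 2003; February 27, 2003; April 7, 2003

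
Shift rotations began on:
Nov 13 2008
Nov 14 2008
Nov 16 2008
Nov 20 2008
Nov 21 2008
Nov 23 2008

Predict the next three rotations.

Nov 27 2008, Nov 28 2008, Nov 30 2008

The gap pattern 1, 2, 4, 1, 2 repeats every 3 events.
These are the Thursdays, Fridays and Sundays of each week.
Next Thursday: Nov 27 2008.
The following Friday is Nov 28 2008.
The following Sunday is Nov 30 2008.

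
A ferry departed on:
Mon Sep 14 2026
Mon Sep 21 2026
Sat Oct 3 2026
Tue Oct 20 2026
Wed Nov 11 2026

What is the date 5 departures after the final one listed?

Intervals are 7, 12, 17, 22 days — an arithmetic progression with common difference 5.
Next gap: 27 days. Wed Nov 11 2026 + 27 days = Tue Dec 8 2026.
Next gap: 32 days. Tue Dec 8 2026 + 32 days = Sat Jan 9 2027.
Next gap: 37 days. Sat Jan 9 2027 + 37 days = Mon Feb 15 2027.
Next gap: 42 days. Mon Feb 15 2027 + 42 days = Mon Mar 29 2027.
Next gap: 47 days. Mon Mar 29 2027 + 47 days = Sat May 15 2027.

Sat May 15 2027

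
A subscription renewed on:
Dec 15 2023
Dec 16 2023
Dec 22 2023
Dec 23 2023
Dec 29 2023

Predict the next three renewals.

Dec 30 2023, Jan 5 2024, Jan 6 2024

Gaps: 1, 6, 1, 6 days — not constant, but cyclic with period 2.
The events fall on every Friday and Saturday.
The following Saturday is Dec 30 2023.
The following Friday is Jan 5 2024.
The following Saturday is Jan 6 2024.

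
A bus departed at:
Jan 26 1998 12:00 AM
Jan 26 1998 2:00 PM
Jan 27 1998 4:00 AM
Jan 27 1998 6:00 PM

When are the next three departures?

Spacing: 14, 14, 14 h — constant 14 h.
Jan 27 1998 6:00 PM + 14 h = Jan 28 1998 8:00 AM.
Jan 28 1998 8:00 AM + 14 h = Jan 28 1998 10:00 PM.
Jan 28 1998 10:00 PM + 14 h = Jan 29 1998 12:00 PM.

Jan 28 1998 8:00 AM, Jan 28 1998 10:00 PM, Jan 29 1998 12:00 PM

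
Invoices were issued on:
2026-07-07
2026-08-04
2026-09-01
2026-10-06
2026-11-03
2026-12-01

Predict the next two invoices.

2027-01-05, 2027-02-02

These are Tuesdays at 28- or 35-day spacing (28, 28, 35, 28, 28).
The pattern: 1st Tuesday of the month.
1st Tuesday of January 2027: 2027-01-05.
February 2027 — 1st Tuesday is 2027-02-02.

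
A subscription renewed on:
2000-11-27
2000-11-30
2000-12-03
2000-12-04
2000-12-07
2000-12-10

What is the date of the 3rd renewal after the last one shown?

Every event lands on a Monday or Thursday or Sunday (gaps cycle 3, 3, 1, 3, 3).
So the schedule is: every Monday, Thursday and Sunday.
Next Monday: 2000-12-11.
The following Thursday is 2000-12-14.
Next Sunday: 2000-12-17.

2000-12-17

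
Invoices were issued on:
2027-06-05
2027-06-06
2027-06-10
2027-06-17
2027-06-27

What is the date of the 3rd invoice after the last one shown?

The spacing grows by 3 each time: 1, 4, 7, 10 days.
Next gap: 13 days. 2027-06-27 + 13 days = 2027-07-10.
Next gap: 16 days. 2027-07-10 + 16 days = 2027-07-26.
Next gap: 19 days. 2027-07-26 + 19 days = 2027-08-14.

2027-08-14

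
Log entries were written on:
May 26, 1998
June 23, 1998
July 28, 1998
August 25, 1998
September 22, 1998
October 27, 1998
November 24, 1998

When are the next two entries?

December 22, 1998; January 26, 1999

All dates are Tuesdays, 28, 35, 28, 28, 35, 28 days apart.
Specifically, the 4th Tuesday of each month.
4th Tuesday of December 1998: December 22, 1998.
January 1999 — 4th Tuesday is January 26, 1999.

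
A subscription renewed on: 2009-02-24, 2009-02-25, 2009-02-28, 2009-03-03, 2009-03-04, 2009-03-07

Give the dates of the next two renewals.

2009-03-10, 2009-03-11

Gaps: 1, 3, 3, 1, 3 days — not constant, but cyclic with period 3.
The events fall on every Tuesday, Wednesday and Saturday.
The following Tuesday is 2009-03-10.
The following Wednesday is 2009-03-11.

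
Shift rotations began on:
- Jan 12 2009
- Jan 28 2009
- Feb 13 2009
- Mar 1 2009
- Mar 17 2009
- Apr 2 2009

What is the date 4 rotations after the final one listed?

Jun 5 2009

The spacing is 16, 16, 16, 16, 16 days — always 16 days.
Apr 2 2009 + 16 days = Apr 18 2009.
Apr 18 2009 + 16 days = May 4 2009.
May 4 2009 + 16 days = May 20 2009.
May 20 2009 + 16 days = Jun 5 2009.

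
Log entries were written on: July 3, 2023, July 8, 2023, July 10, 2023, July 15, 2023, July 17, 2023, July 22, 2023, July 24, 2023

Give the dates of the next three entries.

Gaps: 5, 2, 5, 2, 5, 2 days — not constant, but cyclic with period 2.
The events fall on every Monday and Saturday.
The following Saturday is July 29, 2023.
Next Monday: July 31, 2023.
The following Saturday is August 5, 2023.

July 29, 2023; July 31, 2023; August 5, 2023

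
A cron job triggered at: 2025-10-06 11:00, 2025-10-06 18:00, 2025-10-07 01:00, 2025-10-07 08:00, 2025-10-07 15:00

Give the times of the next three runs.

2025-10-07 22:00, 2025-10-08 05:00, 2025-10-08 12:00

Spacing: 7, 7, 7, 7 h — constant 7 h.
2025-10-07 15:00 + 7 h = 2025-10-07 22:00.
2025-10-07 22:00 + 7 h = 2025-10-08 05:00.
2025-10-08 05:00 + 7 h = 2025-10-08 12:00.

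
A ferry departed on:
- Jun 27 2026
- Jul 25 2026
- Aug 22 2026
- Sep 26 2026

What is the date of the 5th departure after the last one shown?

All dates are Saturdays, 28, 28, 35 days apart.
Specifically, the 4th Saturday of each month.
October 2026 — 4th Saturday is Oct 24 2026.
4th Saturday of November 2026: Nov 28 2026.
4th Saturday of December 2026: Dec 26 2026.
January 2027 — 4th Saturday is Jan 23 2027.
4th Saturday of February 2027: Feb 27 2027.

Feb 27 2027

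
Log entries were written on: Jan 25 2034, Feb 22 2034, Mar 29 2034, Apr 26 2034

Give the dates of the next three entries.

These are Wednesdays with 28, 35, 28-day gaps.
Each is the final Wednesday of its month — Mar 29 2034 is past the 28th, so '4th Wednesday' doesn't fit.
Last Wednesday of May 2034: May 31 2034.
June 2034 ends with Wednesday Jun 28 2034.
Last Wednesday of July 2034: Jul 26 2034.

May 31 2034, Jun 28 2034, Jul 26 2034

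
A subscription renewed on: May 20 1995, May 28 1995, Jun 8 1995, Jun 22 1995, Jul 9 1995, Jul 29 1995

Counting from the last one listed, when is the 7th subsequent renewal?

Mar 9 1996

Gaps: 8, 11, 14, 17, 20 days — each gap is 3 larger than the previous one.
Next gap: 23 days. Jul 29 1995 + 23 days = Aug 21 1995.
Next gap: 26 days. Aug 21 1995 + 26 days = Sep 16 1995.
Next gap: 29 days. Sep 16 1995 + 29 days = Oct 15 1995.
Next gap: 32 days. Oct 15 1995 + 32 days = Nov 16 1995.
Next gap: 35 days. Nov 16 1995 + 35 days = Dec 21 1995.
Next gap: 38 days. Dec 21 1995 + 38 days = Jan 28 1996.
Next gap: 41 days. Jan 28 1996 + 41 days = Mar 9 1996.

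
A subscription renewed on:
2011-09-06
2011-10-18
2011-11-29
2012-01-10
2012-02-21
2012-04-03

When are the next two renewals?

The spacing is 42, 42, 42, 42, 42 days — always 42 days.
2012-04-03 + 42 days = 2012-05-15.
2012-05-15 + 42 days = 2012-06-26.

2012-05-15, 2012-06-26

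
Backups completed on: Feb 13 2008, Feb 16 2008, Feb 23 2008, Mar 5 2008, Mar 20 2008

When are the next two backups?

Apr 8 2008, May 1 2008

The spacing grows by 4 each time: 3, 7, 11, 15 days.
Next gap: 19 days. Mar 20 2008 + 19 days = Apr 8 2008.
Next gap: 23 days. Apr 8 2008 + 23 days = May 1 2008.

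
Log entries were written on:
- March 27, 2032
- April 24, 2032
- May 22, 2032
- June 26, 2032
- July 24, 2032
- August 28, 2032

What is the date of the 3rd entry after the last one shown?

November 27, 2032

Gaps: 28, 28, 35, 28, 35 days — a mix of 28 and 35. Every date is a Saturday.
Each is the 4th Saturday of its month.
September 2032 — 4th Saturday is September 25, 2032.
October 2032 — 4th Saturday is October 23, 2032.
November 2032 — 4th Saturday is November 27, 2032.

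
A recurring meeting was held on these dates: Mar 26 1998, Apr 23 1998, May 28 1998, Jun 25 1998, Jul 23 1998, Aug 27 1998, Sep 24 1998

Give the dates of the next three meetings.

Oct 22 1998, Nov 26 1998, Dec 24 1998

Gaps: 28, 35, 28, 28, 35, 28 days — a mix of 28 and 35. Every date is a Thursday.
Each is the 4th Thursday of its month.
October 1998 — 4th Thursday is Oct 22 1998.
4th Thursday of November 1998: Nov 26 1998.
4th Thursday of December 1998: Dec 24 1998.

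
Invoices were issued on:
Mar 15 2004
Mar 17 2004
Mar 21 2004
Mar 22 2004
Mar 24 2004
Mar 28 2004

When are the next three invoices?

Every event lands on a Monday or Wednesday or Sunday (gaps cycle 2, 4, 1, 2, 4).
So the schedule is: every Monday, Wednesday and Sunday.
The following Monday is Mar 29 2004.
Next Wednesday: Mar 31 2004.
Next Sunday: Apr 4 2004.

Mar 29 2004, Mar 31 2004, Apr 4 2004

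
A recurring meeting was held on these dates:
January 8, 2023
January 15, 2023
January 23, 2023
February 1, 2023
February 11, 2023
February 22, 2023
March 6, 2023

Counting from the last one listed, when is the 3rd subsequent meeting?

April 17, 2023

Intervals are 7, 8, 9, 10, 11, 12 days — an arithmetic progression with common difference 1.
Next gap: 13 days. March 6, 2023 + 13 days = March 19, 2023.
Next gap: 14 days. March 19, 2023 + 14 days = April 2, 2023.
Next gap: 15 days. April 2, 2023 + 15 days = April 17, 2023.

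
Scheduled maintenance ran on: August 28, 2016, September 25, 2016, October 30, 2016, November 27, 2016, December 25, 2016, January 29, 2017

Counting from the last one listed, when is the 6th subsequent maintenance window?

These are Sundays with 28, 35, 28, 28, 35-day gaps.
Each is the final Sunday of its month — October 30, 2016 is past the 28th, so '4th Sunday' doesn't fit.
February 2017 ends with Sunday February 26, 2017.
March 2017 ends with Sunday March 26, 2017.
April 2017 ends with Sunday April 30, 2017.
May 2017 ends with Sunday May 28, 2017.
June 2017 ends with Sunday June 25, 2017.
Last Sunday of July 2017: July 30, 2017.

July 30, 2017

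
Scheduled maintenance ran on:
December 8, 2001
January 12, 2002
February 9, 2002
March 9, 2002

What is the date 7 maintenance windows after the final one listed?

October 12, 2002

All dates are Saturdays, 35, 28, 28 days apart.
Specifically, the 2nd Saturday of each month.
April 2002 — 2nd Saturday is April 13, 2002.
2nd Saturday of May 2002: May 11, 2002.
2nd Saturday of June 2002: June 8, 2002.
July 2002 — 2nd Saturday is July 13, 2002.
2nd Saturday of August 2002: August 10, 2002.
September 2002 — 2nd Saturday is September 14, 2002.
October 2002 — 2nd Saturday is October 12, 2002.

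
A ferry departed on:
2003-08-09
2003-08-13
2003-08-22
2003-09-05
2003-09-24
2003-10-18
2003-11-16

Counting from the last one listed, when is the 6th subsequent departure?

The spacing grows by 5 each time: 4, 9, 14, 19, 24, 29 days.
Next gap: 34 days. 2003-11-16 + 34 days = 2003-12-20.
Next gap: 39 days. 2003-12-20 + 39 days = 2004-01-28.
Next gap: 44 days. 2004-01-28 + 44 days = 2004-03-12.
Next gap: 49 days. 2004-03-12 + 49 days = 2004-04-30.
Next gap: 54 days. 2004-04-30 + 54 days = 2004-06-23.
Next gap: 59 days. 2004-06-23 + 59 days = 2004-08-21.

2004-08-21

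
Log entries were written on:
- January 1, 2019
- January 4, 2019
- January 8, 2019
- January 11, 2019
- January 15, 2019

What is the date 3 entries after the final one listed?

January 25, 2019

Every event lands on a Tuesday or Friday (gaps cycle 3, 4, 3, 4).
So the schedule is: every Tuesday and Friday.
Next Friday: January 18, 2019.
The following Tuesday is January 22, 2019.
The following Friday is January 25, 2019.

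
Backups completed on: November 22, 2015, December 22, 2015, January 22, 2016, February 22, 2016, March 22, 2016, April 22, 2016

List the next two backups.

Each date is the 22nd; the gaps (30, 31, 31, 29, 31) track the month lengths.
The rule is the 22nd of each month.
Next: May 2016 → May 22, 2016.
June 2016: June 22, 2016.

May 22, 2016; June 22, 2016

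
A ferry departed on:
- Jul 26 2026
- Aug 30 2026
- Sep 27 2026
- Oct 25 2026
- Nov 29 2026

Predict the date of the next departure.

All Sundays; the gaps (35, 28, 28, 35) vary with month length.
This is the last Sunday of each month.
December 2026 ends with Sunday Dec 27 2026.

Dec 27 2026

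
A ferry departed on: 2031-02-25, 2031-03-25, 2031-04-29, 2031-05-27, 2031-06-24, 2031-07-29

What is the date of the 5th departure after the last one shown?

Every date is a Tuesday; gaps 28, 35, 28, 28, 35 days.
Each is the last Tuesday of its month (at least one falls on the 29th or later, ruling out '4th Tuesday').
August 2031 ends with Tuesday 2031-08-26.
Last Tuesday of September 2031: 2031-09-30.
Last Tuesday of October 2031: 2031-10-28.
Last Tuesday of November 2031: 2031-11-25.
December 2031 ends with Tuesday 2031-12-30.

2031-12-30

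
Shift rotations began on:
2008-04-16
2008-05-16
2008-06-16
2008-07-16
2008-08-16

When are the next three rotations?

2008-09-16, 2008-10-16, 2008-11-16

Each date is the 16th; the gaps (30, 31, 30, 31) track the month lengths.
The rule is the 16th of each month.
September 2008: 2008-09-16.
October 2008: 2008-10-16.
November 2008: 2008-11-16.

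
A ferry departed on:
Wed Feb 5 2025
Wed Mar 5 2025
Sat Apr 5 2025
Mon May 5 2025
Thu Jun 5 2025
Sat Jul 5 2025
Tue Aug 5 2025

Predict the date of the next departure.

The day-of-month is always 5 (28, 31, 30, 31, 30, 31 days between events).
So this recurs on the 5th of each month.
September 2025: Fri Sep 5 2025.

Fri Sep 5 2025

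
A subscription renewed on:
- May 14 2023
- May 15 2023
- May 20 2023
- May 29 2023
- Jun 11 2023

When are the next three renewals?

Jun 28 2023, Jul 19 2023, Aug 13 2023

Gaps: 1, 5, 9, 13 days — each gap is 4 larger than the previous one.
Next gap: 17 days. Jun 11 2023 + 17 days = Jun 28 2023.
Next gap: 21 days. Jun 28 2023 + 21 days = Jul 19 2023.
Next gap: 25 days. Jul 19 2023 + 25 days = Aug 13 2023.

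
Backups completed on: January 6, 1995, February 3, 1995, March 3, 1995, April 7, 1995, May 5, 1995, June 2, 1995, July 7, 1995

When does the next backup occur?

These are Fridays at 28- or 35-day spacing (28, 28, 35, 28, 28, 35).
The pattern: 1st Friday of the month.
1st Friday of August 1995: August 4, 1995.

August 4, 1995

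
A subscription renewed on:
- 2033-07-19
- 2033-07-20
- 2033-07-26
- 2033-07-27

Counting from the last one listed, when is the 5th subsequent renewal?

2033-08-16

The gap pattern 1, 6, 1 repeats every 2 events.
These are the Tuesdays and Wednesdays of each week.
Next Tuesday: 2033-08-02.
The following Wednesday is 2033-08-03.
Next Tuesday: 2033-08-09.
Next Wednesday: 2033-08-10.
The following Tuesday is 2033-08-16.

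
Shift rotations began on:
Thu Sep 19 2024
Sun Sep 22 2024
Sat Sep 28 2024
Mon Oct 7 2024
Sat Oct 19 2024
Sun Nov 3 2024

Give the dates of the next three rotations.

Thu Nov 21 2024, Thu Dec 12 2024, Sun Jan 5 2025

Intervals are 3, 6, 9, 12, 15 days — an arithmetic progression with common difference 3.
Next gap: 18 days. Sun Nov 3 2024 + 18 days = Thu Nov 21 2024.
Next gap: 21 days. Thu Nov 21 2024 + 21 days = Thu Dec 12 2024.
Next gap: 24 days. Thu Dec 12 2024 + 24 days = Sun Jan 5 2025.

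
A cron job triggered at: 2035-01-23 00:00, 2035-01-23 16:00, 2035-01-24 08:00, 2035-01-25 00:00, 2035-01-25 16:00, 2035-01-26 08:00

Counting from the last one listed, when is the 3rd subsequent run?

The interval is a steady 16 hours (16, 16, 16, 16, 16).
2035-01-26 08:00 + 16 h = 2035-01-27 00:00.
2035-01-27 00:00 + 16 h = 2035-01-27 16:00.
2035-01-27 16:00 + 16 h = 2035-01-28 08:00.

2035-01-28 08:00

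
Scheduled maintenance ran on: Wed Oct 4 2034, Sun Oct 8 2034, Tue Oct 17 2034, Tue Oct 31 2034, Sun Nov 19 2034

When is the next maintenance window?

Gaps: 4, 9, 14, 19 days — each gap is 5 larger than the previous one.
Next gap: 24 days. Sun Nov 19 2034 + 24 days = Wed Dec 13 2034.

Wed Dec 13 2034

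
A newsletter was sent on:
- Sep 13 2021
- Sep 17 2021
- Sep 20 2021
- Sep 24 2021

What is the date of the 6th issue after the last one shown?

The gap pattern 4, 3, 4 repeats every 2 events.
These are the Mondays and Fridays of each week.
Next Monday: Sep 27 2021.
Next Friday: Oct 1 2021.
The following Monday is Oct 4 2021.
The following Friday is Oct 8 2021.
Next Monday: Oct 11 2021.
Next Friday: Oct 15 2021.

Oct 15 2021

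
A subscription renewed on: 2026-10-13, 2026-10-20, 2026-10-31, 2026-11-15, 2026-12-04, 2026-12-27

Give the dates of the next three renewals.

2027-01-23, 2027-02-23, 2027-03-30

Gaps: 7, 11, 15, 19, 23 days — each gap is 4 larger than the previous one.
Next gap: 27 days. 2026-12-27 + 27 days = 2027-01-23.
Next gap: 31 days. 2027-01-23 + 31 days = 2027-02-23.
Next gap: 35 days. 2027-02-23 + 35 days = 2027-03-30.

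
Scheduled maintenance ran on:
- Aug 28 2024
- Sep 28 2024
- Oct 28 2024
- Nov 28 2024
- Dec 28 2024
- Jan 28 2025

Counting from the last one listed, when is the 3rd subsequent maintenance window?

Apr 28 2025

The day-of-month is always 28 (31, 30, 31, 30, 31 days between events).
So this recurs on the 28th of each month.
Next: February 2025 → Feb 28 2025.
Next: March 2025 → Mar 28 2025.
Next: April 2025 → Apr 28 2025.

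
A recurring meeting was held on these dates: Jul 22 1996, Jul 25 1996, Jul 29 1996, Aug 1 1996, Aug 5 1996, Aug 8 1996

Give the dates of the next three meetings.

Aug 12 1996, Aug 15 1996, Aug 19 1996

Every event lands on a Monday or Thursday (gaps cycle 3, 4, 3, 4, 3).
So the schedule is: every Monday and Thursday.
The following Monday is Aug 12 1996.
Next Thursday: Aug 15 1996.
The following Monday is Aug 19 1996.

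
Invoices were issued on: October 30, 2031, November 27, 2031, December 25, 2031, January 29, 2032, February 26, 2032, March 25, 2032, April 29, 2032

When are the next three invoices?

These are Thursdays with 28, 28, 35, 28, 28, 35-day gaps.
Each is the final Thursday of its month — October 30, 2031 is past the 28th, so '4th Thursday' doesn't fit.
Last Thursday of May 2032: May 27, 2032.
Last Thursday of June 2032: June 24, 2032.
July 2032 ends with Thursday July 29, 2032.

May 27, 2032; June 24, 2032; July 29, 2032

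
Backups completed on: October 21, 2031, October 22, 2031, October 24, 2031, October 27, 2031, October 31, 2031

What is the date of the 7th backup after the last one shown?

December 26, 2031

Intervals are 1, 2, 3, 4 days — an arithmetic progression with common difference 1.
Next gap: 5 days. October 31, 2031 + 5 days = November 5, 2031.
Next gap: 6 days. November 5, 2031 + 6 days = November 11, 2031.
Next gap: 7 days. November 11, 2031 + 7 days = November 18, 2031.
Next gap: 8 days. November 18, 2031 + 8 days = November 26, 2031.
Next gap: 9 days. November 26, 2031 + 9 days = December 5, 2031.
Next gap: 10 days. December 5, 2031 + 10 days = December 15, 2031.
Next gap: 11 days. December 15, 2031 + 11 days = December 26, 2031.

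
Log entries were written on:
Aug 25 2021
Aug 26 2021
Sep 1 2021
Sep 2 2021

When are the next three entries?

Sep 8 2021, Sep 9 2021, Sep 15 2021

The gap pattern 1, 6, 1 repeats every 2 events.
These are the Wednesdays and Thursdays of each week.
The following Wednesday is Sep 8 2021.
The following Thursday is Sep 9 2021.
The following Wednesday is Sep 15 2021.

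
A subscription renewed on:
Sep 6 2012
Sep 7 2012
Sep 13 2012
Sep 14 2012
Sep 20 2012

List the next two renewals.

Sep 21 2012, Sep 27 2012

The gap pattern 1, 6, 1, 6 repeats every 2 events.
These are the Thursdays and Fridays of each week.
The following Friday is Sep 21 2012.
Next Thursday: Sep 27 2012.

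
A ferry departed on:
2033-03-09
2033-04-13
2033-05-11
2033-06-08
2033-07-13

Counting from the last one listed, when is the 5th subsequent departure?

2033-12-14

All dates are Wednesdays, 35, 28, 28, 35 days apart.
Specifically, the 2nd Wednesday of each month.
2nd Wednesday of August 2033: 2033-08-10.
2nd Wednesday of September 2033: 2033-09-14.
October 2033 — 2nd Wednesday is 2033-10-12.
2nd Wednesday of November 2033: 2033-11-09.
2nd Wednesday of December 2033: 2033-12-14.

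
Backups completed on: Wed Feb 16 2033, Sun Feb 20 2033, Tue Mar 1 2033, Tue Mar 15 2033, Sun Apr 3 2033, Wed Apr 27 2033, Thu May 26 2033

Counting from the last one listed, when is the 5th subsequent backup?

Sun Jan 1 2034

The spacing grows by 5 each time: 4, 9, 14, 19, 24, 29 days.
Next gap: 34 days. Thu May 26 2033 + 34 days = Wed Jun 29 2033.
Next gap: 39 days. Wed Jun 29 2033 + 39 days = Sun Aug 7 2033.
Next gap: 44 days. Sun Aug 7 2033 + 44 days = Tue Sep 20 2033.
Next gap: 49 days. Tue Sep 20 2033 + 49 days = Tue Nov 8 2033.
Next gap: 54 days. Tue Nov 8 2033 + 54 days = Sun Jan 1 2034.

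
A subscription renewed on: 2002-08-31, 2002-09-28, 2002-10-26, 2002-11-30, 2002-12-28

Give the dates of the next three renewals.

These are Saturdays with 28, 28, 35, 28-day gaps.
Each is the final Saturday of its month — 2002-08-31 is past the 28th, so '4th Saturday' doesn't fit.
January 2003 ends with Saturday 2003-01-25.
Last Saturday of February 2003: 2003-02-22.
March 2003 ends with Saturday 2003-03-29.

2003-01-25, 2003-02-22, 2003-03-29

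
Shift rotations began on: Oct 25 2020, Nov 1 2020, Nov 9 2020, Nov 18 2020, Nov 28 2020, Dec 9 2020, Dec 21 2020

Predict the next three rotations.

Jan 3 2021, Jan 17 2021, Feb 1 2021

Gaps: 7, 8, 9, 10, 11, 12 days — each gap is 1 larger than the previous one.
Next gap: 13 days. Dec 21 2020 + 13 days = Jan 3 2021.
Next gap: 14 days. Jan 3 2021 + 14 days = Jan 17 2021.
Next gap: 15 days. Jan 17 2021 + 15 days = Feb 1 2021.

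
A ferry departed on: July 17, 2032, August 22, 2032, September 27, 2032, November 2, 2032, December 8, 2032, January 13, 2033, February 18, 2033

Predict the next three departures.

Every event comes 36 days after the last (36, 36, 36, 36, 36, 36).
February 18, 2033 + 36 days = March 26, 2033.
March 26, 2033 + 36 days = May 1, 2033.
May 1, 2033 + 36 days = June 6, 2033.

March 26, 2033; May 1, 2033; June 6, 2033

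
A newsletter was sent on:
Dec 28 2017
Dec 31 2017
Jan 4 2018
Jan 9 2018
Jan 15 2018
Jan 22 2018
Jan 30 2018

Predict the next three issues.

Intervals are 3, 4, 5, 6, 7, 8 days — an arithmetic progression with common difference 1.
Next gap: 9 days. Jan 30 2018 + 9 days = Feb 8 2018.
Next gap: 10 days. Feb 8 2018 + 10 days = Feb 18 2018.
Next gap: 11 days. Feb 18 2018 + 11 days = Mar 1 2018.

Feb 8 2018, Feb 18 2018, Mar 1 2018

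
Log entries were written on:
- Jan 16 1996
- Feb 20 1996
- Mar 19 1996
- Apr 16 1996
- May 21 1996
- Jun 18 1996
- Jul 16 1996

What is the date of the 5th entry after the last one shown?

All dates are Tuesdays, 35, 28, 28, 35, 28, 28 days apart.
Specifically, the 3rd Tuesday of each month.
August 1996 — 3rd Tuesday is Aug 20 1996.
September 1996 — 3rd Tuesday is Sep 17 1996.
3rd Tuesday of October 1996: Oct 15 1996.
November 1996 — 3rd Tuesday is Nov 19 1996.
December 1996 — 3rd Tuesday is Dec 17 1996.

Dec 17 1996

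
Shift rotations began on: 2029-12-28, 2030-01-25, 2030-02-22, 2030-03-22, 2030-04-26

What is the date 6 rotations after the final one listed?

Gaps: 28, 28, 28, 35 days — a mix of 28 and 35. Every date is a Friday.
Each is the 4th Friday of its month.
May 2030 — 4th Friday is 2030-05-24.
4th Friday of June 2030: 2030-06-28.
July 2030 — 4th Friday is 2030-07-26.
August 2030 — 4th Friday is 2030-08-23.
4th Friday of September 2030: 2030-09-27.
October 2030 — 4th Friday is 2030-10-25.

2030-10-25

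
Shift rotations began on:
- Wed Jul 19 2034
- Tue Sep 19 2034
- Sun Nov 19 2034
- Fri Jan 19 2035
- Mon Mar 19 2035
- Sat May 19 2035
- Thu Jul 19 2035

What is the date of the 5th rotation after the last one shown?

Mon May 19 2036

Gaps: 62, 61, 61, 59, 61, 61 days — not constant. Every event is on the 19th of the month.
Pattern: the 19th of every 2 months.
September 2035: Wed Sep 19 2035.
November 2035: Mon Nov 19 2035.
January 2036: Sat Jan 19 2036.
Next: March 2036 → Wed Mar 19 2036.
May 2036: Mon May 19 2036.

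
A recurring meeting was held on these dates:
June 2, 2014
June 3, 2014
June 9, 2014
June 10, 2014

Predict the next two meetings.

Every event lands on a Monday or Tuesday (gaps cycle 1, 6, 1).
So the schedule is: every Monday and Tuesday.
The following Monday is June 16, 2014.
The following Tuesday is June 17, 2014.

June 16, 2014; June 17, 2014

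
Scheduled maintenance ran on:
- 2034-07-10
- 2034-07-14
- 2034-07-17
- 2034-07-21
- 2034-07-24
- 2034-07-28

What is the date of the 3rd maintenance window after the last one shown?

The gap pattern 4, 3, 4, 3, 4 repeats every 2 events.
These are the Mondays and Fridays of each week.
Next Monday: 2034-07-31.
The following Friday is 2034-08-04.
The following Monday is 2034-08-07.

2034-08-07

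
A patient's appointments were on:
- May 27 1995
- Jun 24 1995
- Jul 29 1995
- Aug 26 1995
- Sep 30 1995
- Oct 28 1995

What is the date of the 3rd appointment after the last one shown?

All Saturdays; the gaps (28, 35, 28, 35, 28) vary with month length.
This is the last Saturday of each month.
Last Saturday of November 1995: Nov 25 1995.
Last Saturday of December 1995: Dec 30 1995.
Last Saturday of January 1996: Jan 27 1996.

Jan 27 1996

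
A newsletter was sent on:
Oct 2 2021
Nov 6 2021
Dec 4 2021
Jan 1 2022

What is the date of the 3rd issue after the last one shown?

All dates are Saturdays, 35, 28, 28 days apart.
Specifically, the 1st Saturday of each month.
1st Saturday of February 2022: Feb 5 2022.
1st Saturday of March 2022: Mar 5 2022.
April 2022 — 1st Saturday is Apr 2 2022.

Apr 2 2022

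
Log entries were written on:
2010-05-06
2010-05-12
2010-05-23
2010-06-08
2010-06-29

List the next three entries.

Gaps: 6, 11, 16, 21 days — each gap is 5 larger than the previous one.
Next gap: 26 days. 2010-06-29 + 26 days = 2010-07-25.
Next gap: 31 days. 2010-07-25 + 31 days = 2010-08-25.
Next gap: 36 days. 2010-08-25 + 36 days = 2010-09-30.

2010-07-25, 2010-08-25, 2010-09-30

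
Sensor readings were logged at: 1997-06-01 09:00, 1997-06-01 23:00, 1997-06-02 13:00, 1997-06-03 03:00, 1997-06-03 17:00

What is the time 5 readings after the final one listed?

1997-06-06 15:00

The interval is a steady 14 hours (14, 14, 14, 14).
1997-06-03 17:00 + 14 h = 1997-06-04 07:00.
1997-06-04 07:00 + 14 h = 1997-06-04 21:00.
1997-06-04 21:00 + 14 h = 1997-06-05 11:00.
1997-06-05 11:00 + 14 h = 1997-06-06 01:00.
1997-06-06 01:00 + 14 h = 1997-06-06 15:00.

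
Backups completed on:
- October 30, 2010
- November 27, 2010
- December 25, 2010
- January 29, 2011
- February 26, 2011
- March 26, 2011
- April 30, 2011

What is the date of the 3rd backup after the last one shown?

July 30, 2011

Every date is a Saturday; gaps 28, 28, 35, 28, 28, 35 days.
Each is the last Saturday of its month (at least one falls on the 29th or later, ruling out '4th Saturday').
Last Saturday of May 2011: May 28, 2011.
June 2011 ends with Saturday June 25, 2011.
July 2011 ends with Saturday July 30, 2011.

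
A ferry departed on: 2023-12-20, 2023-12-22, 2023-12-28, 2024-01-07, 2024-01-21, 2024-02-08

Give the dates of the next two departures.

Intervals are 2, 6, 10, 14, 18 days — an arithmetic progression with common difference 4.
Next gap: 22 days. 2024-02-08 + 22 days = 2024-03-01.
Next gap: 26 days. 2024-03-01 + 26 days = 2024-03-27.

2024-03-01, 2024-03-27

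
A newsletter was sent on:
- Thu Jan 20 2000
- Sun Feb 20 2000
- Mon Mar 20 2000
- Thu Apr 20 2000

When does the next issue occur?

Sat May 20 2000

The day-of-month is always 20 (31, 29, 31 days between events).
So this recurs on the 20th of each month.
May 2000: Sat May 20 2000.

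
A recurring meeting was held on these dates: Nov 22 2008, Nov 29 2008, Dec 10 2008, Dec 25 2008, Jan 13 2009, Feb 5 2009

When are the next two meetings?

Intervals are 7, 11, 15, 19, 23 days — an arithmetic progression with common difference 4.
Next gap: 27 days. Feb 5 2009 + 27 days = Mar 4 2009.
Next gap: 31 days. Mar 4 2009 + 31 days = Apr 4 2009.

Mar 4 2009, Apr 4 2009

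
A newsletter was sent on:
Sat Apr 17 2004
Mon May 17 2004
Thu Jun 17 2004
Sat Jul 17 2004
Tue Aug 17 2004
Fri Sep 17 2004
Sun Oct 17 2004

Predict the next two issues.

The day-of-month is always 17 (30, 31, 30, 31, 31, 30 days between events).
So this recurs on the 17th of each month.
Next: November 2004 → Wed Nov 17 2004.
December 2004: Fri Dec 17 2004.

Wed Nov 17 2004, Fri Dec 17 2004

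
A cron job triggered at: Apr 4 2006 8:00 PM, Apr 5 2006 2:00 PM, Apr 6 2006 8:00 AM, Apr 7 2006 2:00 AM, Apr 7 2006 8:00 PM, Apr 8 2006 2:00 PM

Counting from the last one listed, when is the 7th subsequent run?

Apr 13 2006 8:00 PM

Spacing: 18, 18, 18, 18, 18 h — constant 18 h.
Apr 8 2006 2:00 PM + 18 h = Apr 9 2006 8:00 AM.
Apr 9 2006 8:00 AM + 18 h = Apr 10 2006 2:00 AM.
Apr 10 2006 2:00 AM + 18 h = Apr 10 2006 8:00 PM.
Apr 10 2006 8:00 PM + 18 h = Apr 11 2006 2:00 PM.
Apr 11 2006 2:00 PM + 18 h = Apr 12 2006 8:00 AM.
Apr 12 2006 8:00 AM + 18 h = Apr 13 2006 2:00 AM.
Apr 13 2006 2:00 AM + 18 h = Apr 13 2006 8:00 PM.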